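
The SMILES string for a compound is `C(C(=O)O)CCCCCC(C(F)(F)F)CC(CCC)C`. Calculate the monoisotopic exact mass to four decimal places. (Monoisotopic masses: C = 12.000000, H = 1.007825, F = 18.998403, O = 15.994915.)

296.1963

Atom tally by fragment:
  HOOCCH2 → C:2 H:3 O:2
  CH2 → C:1 H:2
  CH2 → C:1 H:2
  CH2 → C:1 H:2
  CH2 → C:1 H:2
  CH2 → C:1 H:2
  CH(CF3) → C:2 H:1 F:3
  CH2 → C:1 H:2
  CH(CH2CH2CH3) → C:4 H:8
  CH3 → C:1 H:3
Element totals:
  C: 15
  H: 27
  F: 3
  O: 2
Molecular formula: C15H27F3O2.
  M = 15(12.0) + 27(1.007825) + 3(18.998403) + 2(15.994915)
    = 180.000000 + 27.211275 + 56.995209 + 31.989830 = 296.196314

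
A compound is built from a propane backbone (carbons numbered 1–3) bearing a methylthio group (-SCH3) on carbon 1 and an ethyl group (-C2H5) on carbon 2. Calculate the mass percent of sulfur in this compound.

Atom tally by fragment:
  CH3SCH2 → C:2 H:5 S:1
  CH(C2H5) → C:3 H:6
  CH3 → C:1 H:3
Element totals:
  C: 6
  H: 14
  S: 1
Molecular formula: C6H14S.
Molar mass = 118.238 g/mol.
Mass from S: 1 × 32.06 = 32.060 g/mol.
%S = 32.060 / 118.238 × 100 = 27.11%.

27.11%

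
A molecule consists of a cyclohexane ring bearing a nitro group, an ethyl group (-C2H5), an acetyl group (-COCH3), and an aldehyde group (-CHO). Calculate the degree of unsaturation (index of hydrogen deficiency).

Atom tally by fragment:
  cyclohexane ring core → C:6 H:12
  (− 4 ring H displaced by substituents)
  + NO2 → N:1 O:2
  + C2H5 → C:2 H:5
  + COCH3 → C:2 H:3 O:1
  + CHO → C:1 H:1 O:1
Element totals:
  C: 11
  H: 17
  N: 1
  O: 4
Molecular formula: C11H17NO4.
DoU = (2C + 2 + N − H − X) / 2 = (2·11 + 2 + 1 − 17 − 0) / 2 = 4.

4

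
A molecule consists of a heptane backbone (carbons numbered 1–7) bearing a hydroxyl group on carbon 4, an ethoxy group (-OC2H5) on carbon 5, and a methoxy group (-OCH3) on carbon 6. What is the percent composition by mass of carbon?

63.12%

Atom tally by fragment:
  CH3 → C:1 H:3
  CH2 → C:1 H:2
  CH2 → C:1 H:2
  CH(OH) → C:1 H:2 O:1
  CH(OC2H5) → C:3 H:6 O:1
  CH(OCH3) → C:2 H:4 O:1
  CH3 → C:1 H:3
Element totals:
  C: 10
  H: 22
  O: 3
Molecular formula: C10H22O3.
Molar mass = 190.283 g/mol.
Mass from C: 10 × 12.011 = 120.110 g/mol.
%C = 120.110 / 190.283 × 100 = 63.12%.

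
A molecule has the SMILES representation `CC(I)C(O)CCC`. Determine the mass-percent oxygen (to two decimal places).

Atom tally by fragment:
  CH3 → C:1 H:3
  CH(I) → C:1 H:1 I:1
  CH(OH) → C:1 H:2 O:1
  CH2 → C:1 H:2
  CH2 → C:1 H:2
  CH3 → C:1 H:3
Element totals:
  C: 6
  H: 13
  I: 1
  O: 1
Molecular formula: C6H13IO.
Molar mass = 228.073 g/mol.
Mass from O: 1 × 15.999 = 15.999 g/mol.
%O = 15.999 / 228.073 × 100 = 7.01%.

7.01%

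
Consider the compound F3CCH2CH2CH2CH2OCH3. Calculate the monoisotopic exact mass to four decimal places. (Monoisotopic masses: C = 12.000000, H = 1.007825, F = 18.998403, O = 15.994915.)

156.0762

Atom tally by fragment:
  F3CCH2 → C:2 H:2 F:3
  CH2 → C:1 H:2
  CH2 → C:1 H:2
  CH2OCH3 → C:2 H:5 O:1
Element totals:
  C: 6
  H: 11
  F: 3
  O: 1
Molecular formula: C6H11F3O.
  M = 6(12.0) + 11(1.007825) + 3(18.998403) + 15.994915
    = 72.000000 + 11.086075 + 56.995209 + 15.994915 = 156.076199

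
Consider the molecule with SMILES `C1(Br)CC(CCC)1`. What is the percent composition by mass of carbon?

44.20%

Atom tally by fragment:
  cyclopropane ring core → C:3 H:6
  (− 2 ring H displaced by substituents)
  + Br → Br:1
  + CH2CH2CH3 → C:3 H:7
Element totals:
  C: 6
  H: 11
  Br: 1
Molecular formula: C6H11Br.
Molar mass = 163.058 g/mol.
Mass from C: 6 × 12.011 = 72.066 g/mol.
%C = 72.066 / 163.058 × 100 = 44.20%.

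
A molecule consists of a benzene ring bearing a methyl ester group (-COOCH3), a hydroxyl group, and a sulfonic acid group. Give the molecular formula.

Atom tally by fragment:
  benzene ring core → C:6 H:6
  (− 3 ring H displaced by substituents)
  + COOCH3 → C:2 H:3 O:2
  + OH → O:1 H:1
  + SO3H → S:1 O:3 H:1
Element totals:
  C: 8
  H: 8
  O: 6
  S: 1

C8H8O6S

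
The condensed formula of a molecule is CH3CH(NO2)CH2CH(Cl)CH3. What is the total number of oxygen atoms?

2

Element totals:
  C: 5
  H: 10
  Cl: 1
  N: 1
  O: 2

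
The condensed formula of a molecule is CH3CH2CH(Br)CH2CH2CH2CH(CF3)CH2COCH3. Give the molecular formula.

Atom tally by fragment:
  CH3 → C:1 H:3
  CH2 → C:1 H:2
  CH(Br) → C:1 H:1 Br:1
  CH2 → C:1 H:2
  CH2 → C:1 H:2
  CH2 → C:1 H:2
  CH(CF3) → C:2 H:1 F:3
  CH2COCH3 → C:3 H:5 O:1
Element totals:
  C: 11
  H: 18
  Br: 1
  F: 3
  O: 1

C11H18BrF3O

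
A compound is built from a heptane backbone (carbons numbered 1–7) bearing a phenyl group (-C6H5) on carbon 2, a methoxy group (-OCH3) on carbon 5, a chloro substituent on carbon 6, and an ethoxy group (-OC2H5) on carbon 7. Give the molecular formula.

Atom tally by fragment:
  CH3 → C:1 H:3
  CH(C6H5) → C:7 H:6
  CH2 → C:1 H:2
  CH2 → C:1 H:2
  CH(OCH3) → C:2 H:4 O:1
  CH(Cl) → C:1 H:1 Cl:1
  CH2OC2H5 → C:3 H:7 O:1
Element totals:
  C: 16
  H: 25
  Cl: 1
  O: 2

C16H25ClO2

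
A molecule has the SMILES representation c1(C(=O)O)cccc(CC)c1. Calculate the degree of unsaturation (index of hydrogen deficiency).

5

Atom tally by fragment:
  benzene ring core → C:6 H:6
  (− 2 ring H displaced by substituents)
  + COOH → C:1 H:1 O:2
  + C2H5 → C:2 H:5
Element totals:
  C: 9
  H: 10
  O: 2
Molecular formula: C9H10O2.
DoU = (2C + 2 + N − H − X) / 2 = (2·9 + 2 + 0 − 10 − 0) / 2 = 5.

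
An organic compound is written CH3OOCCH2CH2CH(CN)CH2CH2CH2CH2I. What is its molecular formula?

Element totals:
  C: 10
  H: 16
  I: 1
  N: 1
  O: 2

C10H16INO2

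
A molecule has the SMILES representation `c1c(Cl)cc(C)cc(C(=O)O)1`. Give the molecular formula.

C8H7ClO2

Atom tally by fragment:
  benzene ring core → C:6 H:6
  (− 3 ring H displaced by substituents)
  + Cl → Cl:1
  + CH3 → C:1 H:3
  + COOH → C:1 H:1 O:2
Element totals:
  C: 8
  H: 7
  Cl: 1
  O: 2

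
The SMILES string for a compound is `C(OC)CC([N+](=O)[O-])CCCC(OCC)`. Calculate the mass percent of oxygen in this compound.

Atom tally by fragment:
  CH3OCH2 → C:2 H:5 O:1
  CH2 → C:1 H:2
  CH(NO2) → C:1 H:1 N:1 O:2
  CH2 → C:1 H:2
  CH2 → C:1 H:2
  CH2 → C:1 H:2
  CH2OC2H5 → C:3 H:7 O:1
Element totals:
  C: 10
  H: 21
  N: 1
  O: 4
Molecular formula: C10H21NO4.
Molar mass = 219.281 g/mol.
Mass from O: 4 × 15.999 = 63.996 g/mol.
%O = 63.996 / 219.281 × 100 = 29.18%.

29.18%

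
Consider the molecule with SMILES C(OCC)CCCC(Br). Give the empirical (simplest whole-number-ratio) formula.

C7H15BrO

Atom tally by fragment:
  C2H5OCH2 → C:3 H:7 O:1
  CH2 → C:1 H:2
  CH2 → C:1 H:2
  CH2 → C:1 H:2
  CH2Br → C:1 H:2 Br:1
Element totals:
  C: 7
  H: 15
  Br: 1
  O: 1
Molecular formula: C7H15BrO.
gcd of subscripts (1, 7, 15, 1) = 1, so the empirical formula equals the molecular formula.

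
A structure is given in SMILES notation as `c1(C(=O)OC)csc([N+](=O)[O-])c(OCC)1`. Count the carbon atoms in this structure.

8

Atom tally by fragment:
  thiophene ring core → C:4 H:4 S:1
  (− 3 ring H displaced by substituents)
  + COOCH3 → C:2 H:3 O:2
  + NO2 → N:1 O:2
  + OC2H5 → C:2 H:5 O:1
Element totals:
  C: 8
  H: 9
  N: 1
  O: 5
  S: 1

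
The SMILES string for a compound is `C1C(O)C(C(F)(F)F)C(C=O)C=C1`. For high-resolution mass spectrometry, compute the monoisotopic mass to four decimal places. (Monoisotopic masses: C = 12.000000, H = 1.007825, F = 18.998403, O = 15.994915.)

194.0555

Atom tally by fragment:
  cyclohexene ring core → C:6 H:10
  (− 3 ring H displaced by substituents)
  + OH → O:1 H:1
  + CF3 → C:1 F:3
  + CHO → C:1 H:1 O:1
Element totals:
  C: 8
  H: 9
  F: 3
  O: 2
Molecular formula: C8H9F3O2.
  M = 8(12.0) + 9(1.007825) + 3(18.998403) + 2(15.994915)
    = 96.000000 + 9.070425 + 56.995209 + 31.989830 = 194.055464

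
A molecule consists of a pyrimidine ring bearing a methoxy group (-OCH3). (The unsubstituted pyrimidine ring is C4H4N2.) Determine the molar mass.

Atom tally by fragment:
  pyrimidine ring core → C:4 H:4 N:2
  (− 1 ring H displaced by substituents)
  + OCH3 → C:1 H:3 O:1
Element totals:
  C: 5
  H: 6
  N: 2
  O: 1
Molecular formula: C5H6N2O.
  M = 5(12.011) + 6(1.008) + 2(14.007) + 15.999
    = 60.055 + 6.048 + 28.014 + 15.999 = 110.116

110.12 g/mol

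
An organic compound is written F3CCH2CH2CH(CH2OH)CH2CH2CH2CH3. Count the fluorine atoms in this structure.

Atom tally by fragment:
  F3CCH2 → C:2 H:2 F:3
  CH2 → C:1 H:2
  CH(CH2OH) → C:2 H:4 O:1
  CH2 → C:1 H:2
  CH2 → C:1 H:2
  CH2 → C:1 H:2
  CH3 → C:1 H:3
Element totals:
  C: 9
  H: 17
  F: 3
  O: 1

3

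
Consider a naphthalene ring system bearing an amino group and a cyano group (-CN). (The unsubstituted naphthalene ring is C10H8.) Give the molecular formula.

C11H8N2

Atom tally by fragment:
  naphthalene ring system core → C:10 H:8
  (− 2 ring H displaced by substituents)
  + NH2 → N:1 H:2
  + CN → C:1 N:1
Element totals:
  C: 11
  H: 8
  N: 2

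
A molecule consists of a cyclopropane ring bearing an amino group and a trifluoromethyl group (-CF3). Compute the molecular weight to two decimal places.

Atom tally by fragment:
  cyclopropane ring core → C:3 H:6
  (− 2 ring H displaced by substituents)
  + NH2 → N:1 H:2
  + CF3 → C:1 F:3
Element totals:
  C: 4
  H: 6
  F: 3
  N: 1
Molecular formula: C4H6F3N.
  M = 4(12.011) + 6(1.008) + 3(18.998) + 14.007
    = 48.044 + 6.048 + 56.994 + 14.007 = 125.093

125.09 g/mol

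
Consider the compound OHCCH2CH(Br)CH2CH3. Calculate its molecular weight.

Atom tally by fragment:
  OHCCH2 → C:2 H:3 O:1
  CH(Br) → C:1 H:1 Br:1
  CH2 → C:1 H:2
  CH3 → C:1 H:3
Element totals:
  C: 5
  H: 9
  Br: 1
  O: 1
Molecular formula: C5H9BrO.
  M = 5(12.011) + 9(1.008) + 79.904 + 15.999
    = 60.055 + 9.072 + 79.904 + 15.999 = 165.030

165.03 g/mol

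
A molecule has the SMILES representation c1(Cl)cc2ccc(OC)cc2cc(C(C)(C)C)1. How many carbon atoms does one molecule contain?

15

Atom tally by fragment:
  naphthalene ring system core → C:10 H:8
  (− 3 ring H displaced by substituents)
  + Cl → Cl:1
  + OCH3 → C:1 H:3 O:1
  + C(CH3)3 → C:4 H:9
Element totals:
  C: 15
  H: 17
  Cl: 1
  O: 1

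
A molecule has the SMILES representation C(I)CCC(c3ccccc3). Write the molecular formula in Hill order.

Atom tally by fragment:
  ICH2 → C:1 H:2 I:1
  CH2 → C:1 H:2
  CH2 → C:1 H:2
  CH2C6H5 → C:7 H:7
Element totals:
  C: 10
  H: 13
  I: 1

C10H13I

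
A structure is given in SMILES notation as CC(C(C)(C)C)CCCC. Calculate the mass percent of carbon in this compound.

Atom tally by fragment:
  CH3 → C:1 H:3
  CH(C(CH3)3) → C:5 H:10
  CH2 → C:1 H:2
  CH2 → C:1 H:2
  CH2 → C:1 H:2
  CH3 → C:1 H:3
Element totals:
  C: 10
  H: 22
Molecular formula: C10H22.
Molar mass = 142.286 g/mol.
Mass from C: 10 × 12.011 = 120.110 g/mol.
%C = 120.110 / 142.286 × 100 = 84.41%.

84.41%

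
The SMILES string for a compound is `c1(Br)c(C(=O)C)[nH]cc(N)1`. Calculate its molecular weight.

203.04 g/mol

Atom tally by fragment:
  pyrrole ring core → C:4 H:5 N:1
  (− 3 ring H displaced by substituents)
  + Br → Br:1
  + COCH3 → C:2 H:3 O:1
  + NH2 → N:1 H:2
Element totals:
  C: 6
  H: 7
  Br: 1
  N: 2
  O: 1
Molecular formula: C6H7BrN2O.
  M = 6(12.011) + 7(1.008) + 79.904 + 2(14.007) + 15.999
    = 72.066 + 7.056 + 79.904 + 28.014 + 15.999 = 203.039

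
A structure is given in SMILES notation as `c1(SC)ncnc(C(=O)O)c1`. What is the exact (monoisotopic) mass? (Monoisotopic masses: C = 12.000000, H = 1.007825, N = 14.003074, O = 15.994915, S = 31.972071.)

170.0150

Atom tally by fragment:
  pyrimidine ring core → C:4 H:4 N:2
  (− 2 ring H displaced by substituents)
  + SCH3 → C:1 H:3 S:1
  + COOH → C:1 H:1 O:2
Element totals:
  C: 6
  H: 6
  N: 2
  O: 2
  S: 1
Molecular formula: C6H6N2O2S.
  M = 6(12.0) + 6(1.007825) + 2(14.003074) + 2(15.994915) + 31.972071
    = 72.000000 + 6.046950 + 28.006148 + 31.989830 + 31.972071 = 170.014999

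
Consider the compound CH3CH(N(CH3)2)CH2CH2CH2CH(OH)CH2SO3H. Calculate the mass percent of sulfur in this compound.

Atom tally by fragment:
  CH3 → C:1 H:3
  CH(N(CH3)2) → C:3 H:7 N:1
  CH2 → C:1 H:2
  CH2 → C:1 H:2
  CH2 → C:1 H:2
  CH(OH) → C:1 H:2 O:1
  CH2SO3H → C:1 H:3 S:1 O:3
Element totals:
  C: 9
  H: 21
  N: 1
  O: 4
  S: 1
Molecular formula: C9H21NO4S.
Molar mass = 239.330 g/mol.
Mass from S: 1 × 32.06 = 32.060 g/mol.
%S = 32.060 / 239.330 × 100 = 13.40%.

13.40%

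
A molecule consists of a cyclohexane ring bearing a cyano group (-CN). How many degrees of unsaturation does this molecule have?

3

Atom tally by fragment:
  cyclohexane ring core → C:6 H:12
  (− 1 ring H displaced by substituents)
  + CN → C:1 N:1
Element totals:
  C: 7
  H: 11
  N: 1
Molecular formula: C7H11N.
DoU = (2C + 2 + N − H − X) / 2 = (2·7 + 2 + 1 − 11 − 0) / 2 = 3.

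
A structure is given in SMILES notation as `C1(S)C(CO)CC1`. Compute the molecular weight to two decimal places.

118.19 g/mol

Atom tally by fragment:
  cyclobutane ring core → C:4 H:8
  (− 2 ring H displaced by substituents)
  + SH → S:1 H:1
  + CH2OH → C:1 H:3 O:1
Element totals:
  C: 5
  H: 10
  O: 1
  S: 1
Molecular formula: C5H10OS.
  M = 5(12.011) + 10(1.008) + 15.999 + 32.06
    = 60.055 + 10.080 + 15.999 + 32.060 = 118.194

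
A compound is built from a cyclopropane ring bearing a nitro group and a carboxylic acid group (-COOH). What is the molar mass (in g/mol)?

Atom tally by fragment:
  cyclopropane ring core → C:3 H:6
  (− 2 ring H displaced by substituents)
  + NO2 → N:1 O:2
  + COOH → C:1 H:1 O:2
Element totals:
  C: 4
  H: 5
  N: 1
  O: 4
Molecular formula: C4H5NO4.
  M = 4(12.011) + 5(1.008) + 14.007 + 4(15.999)
    = 48.044 + 5.040 + 14.007 + 63.996 = 131.087

131.09 g/mol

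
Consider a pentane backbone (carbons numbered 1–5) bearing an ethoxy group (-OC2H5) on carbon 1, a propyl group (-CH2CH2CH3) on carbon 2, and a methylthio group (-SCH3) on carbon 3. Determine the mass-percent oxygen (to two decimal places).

7.83%

Atom tally by fragment:
  C2H5OCH2 → C:3 H:7 O:1
  CH(CH2CH2CH3) → C:4 H:8
  CH(SCH3) → C:2 H:4 S:1
  CH2 → C:1 H:2
  CH3 → C:1 H:3
Element totals:
  C: 11
  H: 24
  O: 1
  S: 1
Molecular formula: C11H24OS.
Molar mass = 204.372 g/mol.
Mass from O: 1 × 15.999 = 15.999 g/mol.
%O = 15.999 / 204.372 × 100 = 7.83%.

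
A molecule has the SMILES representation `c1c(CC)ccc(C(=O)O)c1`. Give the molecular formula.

Atom tally by fragment:
  benzene ring core → C:6 H:6
  (− 2 ring H displaced by substituents)
  + C2H5 → C:2 H:5
  + COOH → C:1 H:1 O:2
Element totals:
  C: 9
  H: 10
  O: 2

C9H10O2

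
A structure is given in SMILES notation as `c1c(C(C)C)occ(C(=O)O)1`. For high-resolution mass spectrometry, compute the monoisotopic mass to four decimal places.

154.0630

Atom tally by fragment:
  furan ring core → C:4 H:4 O:1
  (− 2 ring H displaced by substituents)
  + CH(CH3)2 → C:3 H:7
  + COOH → C:1 H:1 O:2
Element totals:
  C: 8
  H: 10
  O: 3
Molecular formula: C8H10O3.
  M = 8(12.0) + 10(1.007825) + 3(15.994915)
    = 96.000000 + 10.078250 + 47.984745 = 154.062995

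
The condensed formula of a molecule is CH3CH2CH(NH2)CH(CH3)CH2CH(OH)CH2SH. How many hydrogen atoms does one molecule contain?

Atom tally by fragment:
  CH3 → C:1 H:3
  CH2 → C:1 H:2
  CH(NH2) → C:1 H:3 N:1
  CH(CH3) → C:2 H:4
  CH2 → C:1 H:2
  CH(OH) → C:1 H:2 O:1
  CH2SH → C:1 H:3 S:1
Element totals:
  C: 8
  H: 19
  N: 1
  O: 1
  S: 1

19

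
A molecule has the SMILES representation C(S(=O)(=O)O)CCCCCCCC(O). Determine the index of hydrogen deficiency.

Atom tally by fragment:
  HO3SCH2 → C:1 H:3 S:1 O:3
  CH2 → C:1 H:2
  CH2 → C:1 H:2
  CH2 → C:1 H:2
  CH2 → C:1 H:2
  CH2 → C:1 H:2
  CH2 → C:1 H:2
  CH2 → C:1 H:2
  CH2OH → C:1 H:3 O:1
Element totals:
  C: 9
  H: 20
  O: 4
  S: 1
Molecular formula: C9H20O4S.
DoU = (2C + 2 + N − H − X) / 2 = (2·9 + 2 + 0 − 20 − 0) / 2 = 0.

0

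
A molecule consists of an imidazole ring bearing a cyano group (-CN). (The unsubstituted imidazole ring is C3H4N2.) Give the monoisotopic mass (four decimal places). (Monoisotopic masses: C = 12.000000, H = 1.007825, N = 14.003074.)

93.0327

Atom tally by fragment:
  imidazole ring core → C:3 H:4 N:2
  (− 1 ring H displaced by substituents)
  + CN → C:1 N:1
Element totals:
  C: 4
  H: 3
  N: 3
Molecular formula: C4H3N3.
  M = 4(12.0) + 3(1.007825) + 3(14.003074)
    = 48.000000 + 3.023475 + 42.009222 = 93.032697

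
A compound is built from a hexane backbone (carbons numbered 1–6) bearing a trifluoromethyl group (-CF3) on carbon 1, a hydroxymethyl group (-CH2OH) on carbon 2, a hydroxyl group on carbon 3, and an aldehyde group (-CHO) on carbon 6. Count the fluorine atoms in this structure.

3

Atom tally by fragment:
  F3CCH2 → C:2 H:2 F:3
  CH(CH2OH) → C:2 H:4 O:1
  CH(OH) → C:1 H:2 O:1
  CH2 → C:1 H:2
  CH2 → C:1 H:2
  CH2CHO → C:2 H:3 O:1
Element totals:
  C: 9
  H: 15
  F: 3
  O: 3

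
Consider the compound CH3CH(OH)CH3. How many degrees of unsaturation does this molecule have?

Atom tally by fragment:
  CH3 → C:1 H:3
  CH(OH) → C:1 H:2 O:1
  CH3 → C:1 H:3
Element totals:
  C: 3
  H: 8
  O: 1
Molecular formula: C3H8O.
DoU = (2C + 2 + N − H − X) / 2 = (2·3 + 2 + 0 − 8 − 0) / 2 = 0.

0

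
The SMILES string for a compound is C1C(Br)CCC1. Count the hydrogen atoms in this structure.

Atom tally by fragment:
  cyclopentane ring core → C:5 H:10
  (− 1 ring H displaced by substituents)
  + Br → Br:1
Element totals:
  C: 5
  H: 9
  Br: 1

9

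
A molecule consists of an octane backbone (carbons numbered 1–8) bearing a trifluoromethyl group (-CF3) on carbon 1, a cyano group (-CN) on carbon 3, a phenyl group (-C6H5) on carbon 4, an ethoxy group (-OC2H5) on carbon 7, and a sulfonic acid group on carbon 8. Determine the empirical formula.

Atom tally by fragment:
  F3CCH2 → C:2 H:2 F:3
  CH2 → C:1 H:2
  CH(CN) → C:2 H:1 N:1
  CH(C6H5) → C:7 H:6
  CH2 → C:1 H:2
  CH2 → C:1 H:2
  CH(OC2H5) → C:3 H:6 O:1
  CH2SO3H → C:1 H:3 S:1 O:3
Element totals:
  C: 18
  H: 24
  F: 3
  N: 1
  O: 4
  S: 1
Molecular formula: C18H24F3NO4S.
gcd of subscripts (18, 3, 24, 1, 4, 1) = 1, so the empirical formula equals the molecular formula.

C18H24F3NO4S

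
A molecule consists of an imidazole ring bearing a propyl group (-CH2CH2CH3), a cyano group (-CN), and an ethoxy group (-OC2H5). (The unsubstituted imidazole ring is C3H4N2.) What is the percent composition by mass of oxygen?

8.93%

Atom tally by fragment:
  imidazole ring core → C:3 H:4 N:2
  (− 3 ring H displaced by substituents)
  + CH2CH2CH3 → C:3 H:7
  + CN → C:1 N:1
  + OC2H5 → C:2 H:5 O:1
Element totals:
  C: 9
  H: 13
  N: 3
  O: 1
Molecular formula: C9H13N3O.
Molar mass = 179.223 g/mol.
Mass from O: 1 × 15.999 = 15.999 g/mol.
%O = 15.999 / 179.223 × 100 = 8.93%.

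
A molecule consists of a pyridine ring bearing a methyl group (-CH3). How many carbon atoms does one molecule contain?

6

Atom tally by fragment:
  pyridine ring core → C:5 H:5 N:1
  (− 1 ring H displaced by substituents)
  + CH3 → C:1 H:3
Element totals:
  C: 6
  H: 7
  N: 1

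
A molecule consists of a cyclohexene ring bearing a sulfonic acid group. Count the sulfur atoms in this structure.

Atom tally by fragment:
  cyclohexene ring core → C:6 H:10
  (− 1 ring H displaced by substituents)
  + SO3H → S:1 O:3 H:1
Element totals:
  C: 6
  H: 10
  O: 3
  S: 1

1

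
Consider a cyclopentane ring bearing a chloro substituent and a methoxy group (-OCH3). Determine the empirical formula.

C6H11ClO

Atom tally by fragment:
  cyclopentane ring core → C:5 H:10
  (− 2 ring H displaced by substituents)
  + Cl → Cl:1
  + OCH3 → C:1 H:3 O:1
Element totals:
  C: 6
  H: 11
  Cl: 1
  O: 1
Molecular formula: C6H11ClO.
gcd of subscripts (6, 1, 11, 1) = 1, so the empirical formula equals the molecular formula.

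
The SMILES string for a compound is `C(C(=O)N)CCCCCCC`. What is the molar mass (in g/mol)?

157.26 g/mol

Atom tally by fragment:
  H2NOCCH2 → C:2 H:4 O:1 N:1
  CH2 → C:1 H:2
  CH2 → C:1 H:2
  CH2 → C:1 H:2
  CH2 → C:1 H:2
  CH2 → C:1 H:2
  CH2 → C:1 H:2
  CH3 → C:1 H:3
Element totals:
  C: 9
  H: 19
  N: 1
  O: 1
Molecular formula: C9H19NO.
  M = 9(12.011) + 19(1.008) + 14.007 + 15.999
    = 108.099 + 19.152 + 14.007 + 15.999 = 157.257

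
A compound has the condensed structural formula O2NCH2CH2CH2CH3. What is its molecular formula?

Atom tally by fragment:
  O2NCH2 → C:1 H:2 N:1 O:2
  CH2 → C:1 H:2
  CH2 → C:1 H:2
  CH3 → C:1 H:3
Element totals:
  C: 4
  H: 9
  N: 1
  O: 2

C4H9NO2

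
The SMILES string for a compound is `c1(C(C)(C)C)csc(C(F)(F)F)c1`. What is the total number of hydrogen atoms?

Atom tally by fragment:
  thiophene ring core → C:4 H:4 S:1
  (− 2 ring H displaced by substituents)
  + C(CH3)3 → C:4 H:9
  + CF3 → C:1 F:3
Element totals:
  C: 9
  H: 11
  F: 3
  S: 1

11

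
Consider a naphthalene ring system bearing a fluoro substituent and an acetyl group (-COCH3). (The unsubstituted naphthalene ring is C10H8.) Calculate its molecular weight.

Atom tally by fragment:
  naphthalene ring system core → C:10 H:8
  (− 2 ring H displaced by substituents)
  + F → F:1
  + COCH3 → C:2 H:3 O:1
Element totals:
  C: 12
  H: 9
  F: 1
  O: 1
Molecular formula: C12H9FO.
  M = 12(12.011) + 9(1.008) + 18.998 + 15.999
    = 144.132 + 9.072 + 18.998 + 15.999 = 188.201

188.20 g/mol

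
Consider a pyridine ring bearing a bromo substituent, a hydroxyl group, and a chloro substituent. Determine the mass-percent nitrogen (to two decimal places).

6.72%

Atom tally by fragment:
  pyridine ring core → C:5 H:5 N:1
  (− 3 ring H displaced by substituents)
  + Br → Br:1
  + OH → O:1 H:1
  + Cl → Cl:1
Element totals:
  C: 5
  H: 3
  Br: 1
  Cl: 1
  N: 1
  O: 1
Molecular formula: C5H3BrClNO.
Molar mass = 208.439 g/mol.
Mass from N: 1 × 14.007 = 14.007 g/mol.
%N = 14.007 / 208.439 × 100 = 6.72%.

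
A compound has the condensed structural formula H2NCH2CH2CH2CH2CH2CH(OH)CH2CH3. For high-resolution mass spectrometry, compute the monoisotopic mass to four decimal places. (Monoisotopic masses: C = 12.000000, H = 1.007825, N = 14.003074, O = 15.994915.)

145.1467

Atom tally by fragment:
  H2NCH2 → C:1 H:4 N:1
  CH2 → C:1 H:2
  CH2 → C:1 H:2
  CH2 → C:1 H:2
  CH2 → C:1 H:2
  CH(OH) → C:1 H:2 O:1
  CH2 → C:1 H:2
  CH3 → C:1 H:3
Element totals:
  C: 8
  H: 19
  N: 1
  O: 1
Molecular formula: C8H19NO.
  M = 8(12.0) + 19(1.007825) + 14.003074 + 15.994915
    = 96.000000 + 19.148675 + 14.003074 + 15.994915 = 145.146664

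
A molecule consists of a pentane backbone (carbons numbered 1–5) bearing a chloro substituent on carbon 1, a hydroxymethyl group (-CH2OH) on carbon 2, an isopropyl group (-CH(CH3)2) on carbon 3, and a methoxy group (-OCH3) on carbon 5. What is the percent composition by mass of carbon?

Atom tally by fragment:
  ClCH2 → C:1 H:2 Cl:1
  CH(CH2OH) → C:2 H:4 O:1
  CH(CH(CH3)2) → C:4 H:8
  CH2 → C:1 H:2
  CH2OCH3 → C:2 H:5 O:1
Element totals:
  C: 10
  H: 21
  Cl: 1
  O: 2
Molecular formula: C10H21ClO2.
Molar mass = 208.726 g/mol.
Mass from C: 10 × 12.011 = 120.110 g/mol.
%C = 120.110 / 208.726 × 100 = 57.54%.

57.54%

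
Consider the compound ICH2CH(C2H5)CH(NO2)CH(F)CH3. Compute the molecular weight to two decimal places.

Atom tally by fragment:
  ICH2 → C:1 H:2 I:1
  CH(C2H5) → C:3 H:6
  CH(NO2) → C:1 H:1 N:1 O:2
  CH(F) → C:1 H:1 F:1
  CH3 → C:1 H:3
Element totals:
  C: 7
  H: 13
  F: 1
  I: 1
  N: 1
  O: 2
Molecular formula: C7H13FINO2.
  M = 7(12.011) + 13(1.008) + 18.998 + 126.904 + 14.007 + 2(15.999)
    = 84.077 + 13.104 + 18.998 + 126.904 + 14.007 + 31.998 = 289.088

289.09 g/mol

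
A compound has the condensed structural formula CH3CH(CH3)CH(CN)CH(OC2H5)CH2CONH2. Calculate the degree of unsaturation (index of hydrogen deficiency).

3

Atom tally by fragment:
  CH3 → C:1 H:3
  CH(CH3) → C:2 H:4
  CH(CN) → C:2 H:1 N:1
  CH(OC2H5) → C:3 H:6 O:1
  CH2CONH2 → C:2 H:4 O:1 N:1
Element totals:
  C: 10
  H: 18
  N: 2
  O: 2
Molecular formula: C10H18N2O2.
DoU = (2C + 2 + N − H − X) / 2 = (2·10 + 2 + 2 − 18 − 0) / 2 = 3.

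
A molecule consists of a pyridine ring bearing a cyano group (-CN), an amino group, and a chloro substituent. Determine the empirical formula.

C6H4ClN3

Atom tally by fragment:
  pyridine ring core → C:5 H:5 N:1
  (− 3 ring H displaced by substituents)
  + CN → C:1 N:1
  + NH2 → N:1 H:2
  + Cl → Cl:1
Element totals:
  C: 6
  H: 4
  Cl: 1
  N: 3
Molecular formula: C6H4ClN3.
gcd of subscripts (6, 1, 4, 3) = 1, so the empirical formula equals the molecular formula.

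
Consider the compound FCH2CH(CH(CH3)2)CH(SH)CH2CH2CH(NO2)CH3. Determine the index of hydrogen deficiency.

1

Atom tally by fragment:
  FCH2 → C:1 H:2 F:1
  CH(CH(CH3)2) → C:4 H:8
  CH(SH) → C:1 H:2 S:1
  CH2 → C:1 H:2
  CH2 → C:1 H:2
  CH(NO2) → C:1 H:1 N:1 O:2
  CH3 → C:1 H:3
Element totals:
  C: 10
  H: 20
  F: 1
  N: 1
  O: 2
  S: 1
Molecular formula: C10H20FNO2S.
DoU = (2C + 2 + N − H − X) / 2 = (2·10 + 2 + 1 − 20 − 1) / 2 = 1.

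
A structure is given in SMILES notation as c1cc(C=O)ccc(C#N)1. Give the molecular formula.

Atom tally by fragment:
  benzene ring core → C:6 H:6
  (− 2 ring H displaced by substituents)
  + CHO → C:1 H:1 O:1
  + CN → C:1 N:1
Element totals:
  C: 8
  H: 5
  N: 1
  O: 1

C8H5NO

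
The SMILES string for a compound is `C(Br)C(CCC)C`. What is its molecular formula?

C6H13Br

Atom tally by fragment:
  BrCH2 → C:1 H:2 Br:1
  CH(CH2CH2CH3) → C:4 H:8
  CH3 → C:1 H:3
Element totals:
  C: 6
  H: 13
  Br: 1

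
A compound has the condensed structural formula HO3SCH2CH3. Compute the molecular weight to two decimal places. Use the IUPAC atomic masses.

110.13 g/mol

Element totals:
  C: 2
  H: 6
  O: 3
  S: 1
Molecular formula: C2H6O3S.
  M = 2(12.011) + 6(1.008) + 3(15.999) + 32.06
    = 24.022 + 6.048 + 47.997 + 32.060 = 110.127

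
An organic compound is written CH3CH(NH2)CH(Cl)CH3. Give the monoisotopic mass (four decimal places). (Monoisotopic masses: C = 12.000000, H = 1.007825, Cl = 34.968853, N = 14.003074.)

107.0502

Atom tally by fragment:
  CH3 → C:1 H:3
  CH(NH2) → C:1 H:3 N:1
  CH(Cl) → C:1 H:1 Cl:1
  CH3 → C:1 H:3
Element totals:
  C: 4
  H: 10
  Cl: 1
  N: 1
Molecular formula: C4H10ClN.
  M = 4(12.0) + 10(1.007825) + 34.968853 + 14.003074
    = 48.000000 + 10.078250 + 34.968853 + 14.003074 = 107.050177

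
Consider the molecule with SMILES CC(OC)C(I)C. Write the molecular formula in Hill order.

Atom tally by fragment:
  CH3 → C:1 H:3
  CH(OCH3) → C:2 H:4 O:1
  CH(I) → C:1 H:1 I:1
  CH3 → C:1 H:3
Element totals:
  C: 5
  H: 11
  I: 1
  O: 1

C5H11IO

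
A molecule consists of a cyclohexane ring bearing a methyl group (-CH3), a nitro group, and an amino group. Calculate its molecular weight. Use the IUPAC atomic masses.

Atom tally by fragment:
  cyclohexane ring core → C:6 H:12
  (− 3 ring H displaced by substituents)
  + CH3 → C:1 H:3
  + NO2 → N:1 O:2
  + NH2 → N:1 H:2
Element totals:
  C: 7
  H: 14
  N: 2
  O: 2
Molecular formula: C7H14N2O2.
  M = 7(12.011) + 14(1.008) + 2(14.007) + 2(15.999)
    = 84.077 + 14.112 + 28.014 + 31.998 = 158.201

158.20 g/mol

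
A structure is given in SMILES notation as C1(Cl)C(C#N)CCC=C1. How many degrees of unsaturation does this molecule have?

Atom tally by fragment:
  cyclohexene ring core → C:6 H:10
  (− 2 ring H displaced by substituents)
  + Cl → Cl:1
  + CN → C:1 N:1
Element totals:
  C: 7
  H: 8
  Cl: 1
  N: 1
Molecular formula: C7H8ClN.
DoU = (2C + 2 + N − H − X) / 2 = (2·7 + 2 + 1 − 8 − 1) / 2 = 4.

4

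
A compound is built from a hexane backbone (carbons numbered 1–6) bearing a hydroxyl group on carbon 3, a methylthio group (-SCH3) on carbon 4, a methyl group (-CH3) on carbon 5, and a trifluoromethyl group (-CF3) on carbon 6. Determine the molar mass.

Atom tally by fragment:
  CH3 → C:1 H:3
  CH2 → C:1 H:2
  CH(OH) → C:1 H:2 O:1
  CH(SCH3) → C:2 H:4 S:1
  CH(CH3) → C:2 H:4
  CH2CF3 → C:2 H:2 F:3
Element totals:
  C: 9
  H: 17
  F: 3
  O: 1
  S: 1
Molecular formula: C9H17F3OS.
  M = 9(12.011) + 17(1.008) + 3(18.998) + 15.999 + 32.06
    = 108.099 + 17.136 + 56.994 + 15.999 + 32.060 = 230.288

230.29 g/mol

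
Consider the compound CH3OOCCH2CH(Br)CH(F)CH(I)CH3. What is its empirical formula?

C7H11BrFIO2

Atom tally by fragment:
  CH3OOCCH2 → C:3 H:5 O:2
  CH(Br) → C:1 H:1 Br:1
  CH(F) → C:1 H:1 F:1
  CH(I) → C:1 H:1 I:1
  CH3 → C:1 H:3
Element totals:
  C: 7
  H: 11
  Br: 1
  F: 1
  I: 1
  O: 2
Molecular formula: C7H11BrFIO2.
gcd of subscripts (1, 7, 1, 11, 1, 2) = 1, so the empirical formula equals the molecular formula.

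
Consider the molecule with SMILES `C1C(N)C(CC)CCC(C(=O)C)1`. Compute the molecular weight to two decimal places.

Atom tally by fragment:
  cyclohexane ring core → C:6 H:12
  (− 3 ring H displaced by substituents)
  + NH2 → N:1 H:2
  + C2H5 → C:2 H:5
  + COCH3 → C:2 H:3 O:1
Element totals:
  C: 10
  H: 19
  N: 1
  O: 1
Molecular formula: C10H19NO.
  M = 10(12.011) + 19(1.008) + 14.007 + 15.999
    = 120.110 + 19.152 + 14.007 + 15.999 = 169.268

169.27 g/mol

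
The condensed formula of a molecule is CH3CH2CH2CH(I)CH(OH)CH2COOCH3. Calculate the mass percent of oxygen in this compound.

Element totals:
  C: 8
  H: 15
  I: 1
  O: 3
Molecular formula: C8H15IO3.
Molar mass = 286.109 g/mol.
Mass from O: 3 × 15.999 = 47.997 g/mol.
%O = 47.997 / 286.109 × 100 = 16.78%.

16.78%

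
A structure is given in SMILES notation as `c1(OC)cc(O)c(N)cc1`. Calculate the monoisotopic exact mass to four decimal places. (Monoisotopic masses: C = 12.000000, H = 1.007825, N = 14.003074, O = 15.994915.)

Atom tally by fragment:
  benzene ring core → C:6 H:6
  (− 3 ring H displaced by substituents)
  + OCH3 → C:1 H:3 O:1
  + OH → O:1 H:1
  + NH2 → N:1 H:2
Element totals:
  C: 7
  H: 9
  N: 1
  O: 2
Molecular formula: C7H9NO2.
  M = 7(12.0) + 9(1.007825) + 14.003074 + 2(15.994915)
    = 84.000000 + 9.070425 + 14.003074 + 31.989830 = 139.063329

139.0633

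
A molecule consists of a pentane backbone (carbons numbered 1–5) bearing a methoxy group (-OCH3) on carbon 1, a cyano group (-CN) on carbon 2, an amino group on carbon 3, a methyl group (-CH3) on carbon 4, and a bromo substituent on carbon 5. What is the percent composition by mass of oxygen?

6.80%

Atom tally by fragment:
  CH3OCH2 → C:2 H:5 O:1
  CH(CN) → C:2 H:1 N:1
  CH(NH2) → C:1 H:3 N:1
  CH(CH3) → C:2 H:4
  CH2Br → C:1 H:2 Br:1
Element totals:
  C: 8
  H: 15
  Br: 1
  N: 2
  O: 1
Molecular formula: C8H15BrN2O.
Molar mass = 235.125 g/mol.
Mass from O: 1 × 15.999 = 15.999 g/mol.
%O = 15.999 / 235.125 × 100 = 6.80%.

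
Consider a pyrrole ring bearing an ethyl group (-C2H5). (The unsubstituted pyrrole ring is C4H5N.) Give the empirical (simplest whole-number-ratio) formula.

C6H9N

Atom tally by fragment:
  pyrrole ring core → C:4 H:5 N:1
  (− 1 ring H displaced by substituents)
  + C2H5 → C:2 H:5
Element totals:
  C: 6
  H: 9
  N: 1
Molecular formula: C6H9N.
gcd of subscripts (6, 9, 1) = 1, so the empirical formula equals the molecular formula.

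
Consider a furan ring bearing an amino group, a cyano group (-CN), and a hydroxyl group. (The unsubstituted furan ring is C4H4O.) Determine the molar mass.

Atom tally by fragment:
  furan ring core → C:4 H:4 O:1
  (− 3 ring H displaced by substituents)
  + NH2 → N:1 H:2
  + CN → C:1 N:1
  + OH → O:1 H:1
Element totals:
  C: 5
  H: 4
  N: 2
  O: 2
Molecular formula: C5H4N2O2.
  M = 5(12.011) + 4(1.008) + 2(14.007) + 2(15.999)
    = 60.055 + 4.032 + 28.014 + 31.998 = 124.099

124.10 g/mol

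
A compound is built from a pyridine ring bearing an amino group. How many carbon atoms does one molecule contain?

5

Atom tally by fragment:
  pyridine ring core → C:5 H:5 N:1
  (− 1 ring H displaced by substituents)
  + NH2 → N:1 H:2
Element totals:
  C: 5
  H: 6
  N: 2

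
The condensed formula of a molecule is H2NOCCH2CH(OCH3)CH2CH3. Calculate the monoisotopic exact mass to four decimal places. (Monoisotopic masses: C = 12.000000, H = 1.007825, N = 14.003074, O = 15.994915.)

131.0946

Element totals:
  C: 6
  H: 13
  N: 1
  O: 2
Molecular formula: C6H13NO2.
  M = 6(12.0) + 13(1.007825) + 14.003074 + 2(15.994915)
    = 72.000000 + 13.101725 + 14.003074 + 31.989830 = 131.094629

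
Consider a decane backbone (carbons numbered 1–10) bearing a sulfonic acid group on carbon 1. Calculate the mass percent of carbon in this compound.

54.02%

Atom tally by fragment:
  HO3SCH2 → C:1 H:3 S:1 O:3
  CH2 → C:1 H:2
  CH2 → C:1 H:2
  CH2 → C:1 H:2
  CH2 → C:1 H:2
  CH2 → C:1 H:2
  CH2 → C:1 H:2
  CH2 → C:1 H:2
  CH2 → C:1 H:2
  CH3 → C:1 H:3
Element totals:
  C: 10
  H: 22
  O: 3
  S: 1
Molecular formula: C10H22O3S.
Molar mass = 222.343 g/mol.
Mass from C: 10 × 12.011 = 120.110 g/mol.
%C = 120.110 / 222.343 × 100 = 54.02%.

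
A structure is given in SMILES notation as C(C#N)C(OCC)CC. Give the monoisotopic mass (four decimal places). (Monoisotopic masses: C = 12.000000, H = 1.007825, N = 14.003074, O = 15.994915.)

Atom tally by fragment:
  NCCH2 → C:2 H:2 N:1
  CH(OC2H5) → C:3 H:6 O:1
  CH2 → C:1 H:2
  CH3 → C:1 H:3
Element totals:
  C: 7
  H: 13
  N: 1
  O: 1
Molecular formula: C7H13NO.
  M = 7(12.0) + 13(1.007825) + 14.003074 + 15.994915
    = 84.000000 + 13.101725 + 14.003074 + 15.994915 = 127.099714

127.0997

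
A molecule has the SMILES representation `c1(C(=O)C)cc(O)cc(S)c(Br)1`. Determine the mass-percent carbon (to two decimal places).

Atom tally by fragment:
  benzene ring core → C:6 H:6
  (− 4 ring H displaced by substituents)
  + COCH3 → C:2 H:3 O:1
  + OH → O:1 H:1
  + SH → S:1 H:1
  + Br → Br:1
Element totals:
  C: 8
  H: 7
  Br: 1
  O: 2
  S: 1
Molecular formula: C8H7BrO2S.
Molar mass = 247.106 g/mol.
Mass from C: 8 × 12.011 = 96.088 g/mol.
%C = 96.088 / 247.106 × 100 = 38.89%.

38.89%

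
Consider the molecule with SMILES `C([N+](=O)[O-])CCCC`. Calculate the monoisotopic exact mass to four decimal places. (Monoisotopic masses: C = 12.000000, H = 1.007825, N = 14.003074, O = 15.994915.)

Atom tally by fragment:
  O2NCH2 → C:1 H:2 N:1 O:2
  CH2 → C:1 H:2
  CH2 → C:1 H:2
  CH2 → C:1 H:2
  CH3 → C:1 H:3
Element totals:
  C: 5
  H: 11
  N: 1
  O: 2
Molecular formula: C5H11NO2.
  M = 5(12.0) + 11(1.007825) + 14.003074 + 2(15.994915)
    = 60.000000 + 11.086075 + 14.003074 + 31.989830 = 117.078979

117.0790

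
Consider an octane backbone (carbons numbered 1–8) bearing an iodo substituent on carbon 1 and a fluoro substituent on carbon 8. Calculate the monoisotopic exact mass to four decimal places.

258.0281

Atom tally by fragment:
  ICH2 → C:1 H:2 I:1
  CH2 → C:1 H:2
  CH2 → C:1 H:2
  CH2 → C:1 H:2
  CH2 → C:1 H:2
  CH2 → C:1 H:2
  CH2 → C:1 H:2
  CH2F → C:1 H:2 F:1
Element totals:
  C: 8
  H: 16
  F: 1
  I: 1
Molecular formula: C8H16FI.
  M = 8(12.0) + 16(1.007825) + 18.998403 + 126.904472
    = 96.000000 + 16.125200 + 18.998403 + 126.904472 = 258.028075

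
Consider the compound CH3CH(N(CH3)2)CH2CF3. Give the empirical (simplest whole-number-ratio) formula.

Atom tally by fragment:
  CH3 → C:1 H:3
  CH(N(CH3)2) → C:3 H:7 N:1
  CH2CF3 → C:2 H:2 F:3
Element totals:
  C: 6
  H: 12
  F: 3
  N: 1
Molecular formula: C6H12F3N.
gcd of subscripts (6, 3, 12, 1) = 1, so the empirical formula equals the molecular formula.

C6H12F3N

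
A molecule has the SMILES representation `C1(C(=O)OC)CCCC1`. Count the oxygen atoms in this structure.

Atom tally by fragment:
  cyclopentane ring core → C:5 H:10
  (− 1 ring H displaced by substituents)
  + COOCH3 → C:2 H:3 O:2
Element totals:
  C: 7
  H: 12
  O: 2

2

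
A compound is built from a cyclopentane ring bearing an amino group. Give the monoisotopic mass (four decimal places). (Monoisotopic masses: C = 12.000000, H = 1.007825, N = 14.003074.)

85.0891

Atom tally by fragment:
  cyclopentane ring core → C:5 H:10
  (− 1 ring H displaced by substituents)
  + NH2 → N:1 H:2
Element totals:
  C: 5
  H: 11
  N: 1
Molecular formula: C5H11N.
  M = 5(12.0) + 11(1.007825) + 14.003074
    = 60.000000 + 11.086075 + 14.003074 = 85.089149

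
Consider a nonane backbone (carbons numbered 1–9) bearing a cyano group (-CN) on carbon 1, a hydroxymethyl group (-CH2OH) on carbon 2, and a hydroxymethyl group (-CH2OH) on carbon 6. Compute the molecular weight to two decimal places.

213.32 g/mol

Atom tally by fragment:
  NCCH2 → C:2 H:2 N:1
  CH(CH2OH) → C:2 H:4 O:1
  CH2 → C:1 H:2
  CH2 → C:1 H:2
  CH2 → C:1 H:2
  CH(CH2OH) → C:2 H:4 O:1
  CH2 → C:1 H:2
  CH2 → C:1 H:2
  CH3 → C:1 H:3
Element totals:
  C: 12
  H: 23
  N: 1
  O: 2
Molecular formula: C12H23NO2.
  M = 12(12.011) + 23(1.008) + 14.007 + 2(15.999)
    = 144.132 + 23.184 + 14.007 + 31.998 = 213.321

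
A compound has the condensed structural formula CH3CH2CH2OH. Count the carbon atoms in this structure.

Element totals:
  C: 3
  H: 8
  O: 1

3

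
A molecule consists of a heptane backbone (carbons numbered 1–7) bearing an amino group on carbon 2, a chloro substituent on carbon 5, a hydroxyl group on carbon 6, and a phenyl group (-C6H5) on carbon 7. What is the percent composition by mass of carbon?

Atom tally by fragment:
  CH3 → C:1 H:3
  CH(NH2) → C:1 H:3 N:1
  CH2 → C:1 H:2
  CH2 → C:1 H:2
  CH(Cl) → C:1 H:1 Cl:1
  CH(OH) → C:1 H:2 O:1
  CH2C6H5 → C:7 H:7
Element totals:
  C: 13
  H: 20
  Cl: 1
  N: 1
  O: 1
Molecular formula: C13H20ClNO.
Molar mass = 241.759 g/mol.
Mass from C: 13 × 12.011 = 156.143 g/mol.
%C = 156.143 / 241.759 × 100 = 64.59%.

64.59%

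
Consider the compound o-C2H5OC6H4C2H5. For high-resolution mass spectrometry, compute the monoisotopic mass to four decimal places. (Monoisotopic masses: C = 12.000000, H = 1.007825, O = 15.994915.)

150.1045

Element totals:
  C: 10
  H: 14
  O: 1
Molecular formula: C10H14O.
  M = 10(12.0) + 14(1.007825) + 15.994915
    = 120.000000 + 14.109550 + 15.994915 = 150.104465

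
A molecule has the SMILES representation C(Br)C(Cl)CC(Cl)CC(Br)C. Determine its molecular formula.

C7H12Br2Cl2

Atom tally by fragment:
  BrCH2 → C:1 H:2 Br:1
  CH(Cl) → C:1 H:1 Cl:1
  CH2 → C:1 H:2
  CH(Cl) → C:1 H:1 Cl:1
  CH2 → C:1 H:2
  CH(Br) → C:1 H:1 Br:1
  CH3 → C:1 H:3
Element totals:
  C: 7
  H: 12
  Br: 2
  Cl: 2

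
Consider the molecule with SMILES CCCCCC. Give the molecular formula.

C6H14

Atom tally by fragment:
  CH3 → C:1 H:3
  CH2 → C:1 H:2
  CH2 → C:1 H:2
  CH2 → C:1 H:2
  CH2 → C:1 H:2
  CH3 → C:1 H:3
Element totals:
  C: 6
  H: 14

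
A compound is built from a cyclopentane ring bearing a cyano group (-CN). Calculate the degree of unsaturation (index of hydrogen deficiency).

3

Atom tally by fragment:
  cyclopentane ring core → C:5 H:10
  (− 1 ring H displaced by substituents)
  + CN → C:1 N:1
Element totals:
  C: 6
  H: 9
  N: 1
Molecular formula: C6H9N.
DoU = (2C + 2 + N − H − X) / 2 = (2·6 + 2 + 1 − 9 − 0) / 2 = 3.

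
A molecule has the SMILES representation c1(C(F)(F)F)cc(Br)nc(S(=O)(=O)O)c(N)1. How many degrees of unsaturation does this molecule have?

4

Atom tally by fragment:
  pyridine ring core → C:5 H:5 N:1
  (− 4 ring H displaced by substituents)
  + CF3 → C:1 F:3
  + Br → Br:1
  + SO3H → S:1 O:3 H:1
  + NH2 → N:1 H:2
Element totals:
  C: 6
  H: 4
  Br: 1
  F: 3
  N: 2
  O: 3
  S: 1
Molecular formula: C6H4BrF3N2O3S.
DoU = (2C + 2 + N − H − X) / 2 = (2·6 + 2 + 2 − 4 − 4) / 2 = 4.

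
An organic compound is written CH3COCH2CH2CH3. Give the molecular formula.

Element totals:
  C: 5
  H: 10
  O: 1

C5H10O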